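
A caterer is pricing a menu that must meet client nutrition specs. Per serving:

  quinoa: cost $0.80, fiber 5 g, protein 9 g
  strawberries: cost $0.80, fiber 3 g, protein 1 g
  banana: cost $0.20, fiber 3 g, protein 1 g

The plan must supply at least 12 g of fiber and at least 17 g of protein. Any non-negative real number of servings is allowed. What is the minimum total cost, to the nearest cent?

quinoa only: max(12/5, 17/9) = 2.4 servings → $1.92.
strawberries only: max(12/3, 17/1) = 17 servings → $13.60.
banana only: max(12/3, 17/1) = 17 servings → $3.40.
quinoa + strawberries with both tight: 1.773 servings and 1.045 servings → $2.25.
quinoa + banana with both tight: 1.773 servings and 1.045 servings → $1.63.
strawberries + banana (both tight): parallel constraints — no distinct corner.
The minimum over all feasible corners is $1.63.

$1.63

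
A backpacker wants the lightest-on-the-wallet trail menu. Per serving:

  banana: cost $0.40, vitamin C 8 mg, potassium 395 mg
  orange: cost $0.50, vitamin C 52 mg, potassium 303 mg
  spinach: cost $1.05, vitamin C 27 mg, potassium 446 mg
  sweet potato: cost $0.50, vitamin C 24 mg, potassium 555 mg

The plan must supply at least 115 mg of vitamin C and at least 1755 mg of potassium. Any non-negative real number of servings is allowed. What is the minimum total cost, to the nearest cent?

$1.81

This is a tiny linear program; its minimum lies at a vertex of the feasible set. List the vertices and price them.
banana only: max(115/8, 1755/395) = 14.38 servings → $5.75.
orange only: max(115/52, 1755/303) = 5.792 servings → $2.90.
spinach only: max(115/27, 1755/446) = 4.259 servings → $4.47.
sweet potato only: max(115/24, 1755/555) = 4.792 servings → $2.40.
banana + orange with both tight: 3.114 servings and 1.732 servings → $2.11.
banana + spinach with both targets exact would need a negative amount; discard.
banana + sweet potato: the both-tight solution has a negative serving — not a feasible corner.
orange + spinach with both tight: 0.2601 servings and 3.758 servings → $4.08.
orange + sweet potato with both tight: 1.005 servings and 2.613 servings → $1.81.
spinach + sweet potato with both targets exact would need a negative amount; discard.
Cheapest feasible corner: $1.81.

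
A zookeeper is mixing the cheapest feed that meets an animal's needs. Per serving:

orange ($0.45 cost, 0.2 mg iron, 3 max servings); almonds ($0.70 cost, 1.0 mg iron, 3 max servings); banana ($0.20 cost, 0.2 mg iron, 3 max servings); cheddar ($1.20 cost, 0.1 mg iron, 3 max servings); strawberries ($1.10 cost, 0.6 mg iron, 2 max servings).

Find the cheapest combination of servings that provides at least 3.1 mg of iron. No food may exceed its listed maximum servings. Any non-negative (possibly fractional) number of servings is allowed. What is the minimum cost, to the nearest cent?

Cost per mg of iron: almonds $0.7000, banana $1.0000, strawberries $1.8333, orange $2.2500, cheddar $12.0000.
Take 3 servings of almonds: +3.0 mg iron for $2.10 (total $2.10, still need 0.1 mg).
Take 0.5 servings of banana: +0.1 mg iron for $0.10 (total $2.20, still need 0.0 mg).
Greedy by cheapest-per-mg is optimal for a single linear constraint, so the minimum cost is $2.20.

$2.20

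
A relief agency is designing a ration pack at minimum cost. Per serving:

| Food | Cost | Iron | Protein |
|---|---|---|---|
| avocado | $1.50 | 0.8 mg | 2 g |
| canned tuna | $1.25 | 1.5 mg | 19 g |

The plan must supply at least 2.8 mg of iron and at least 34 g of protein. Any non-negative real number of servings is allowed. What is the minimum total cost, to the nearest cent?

For a min-cost LP with two ≥-constraints, a basic feasible solution has at most two positive variables.
avocado only: max(2.8/0.8, 34/2) = 17 servings → $25.50.
canned tuna only: max(2.8/1.5, 34/19) = 1.867 servings → $2.33.
avocado + canned tuna with both tight: 0.1803 servings and 1.77 servings → $2.48.
Cheapest feasible corner: $2.33.

$2.33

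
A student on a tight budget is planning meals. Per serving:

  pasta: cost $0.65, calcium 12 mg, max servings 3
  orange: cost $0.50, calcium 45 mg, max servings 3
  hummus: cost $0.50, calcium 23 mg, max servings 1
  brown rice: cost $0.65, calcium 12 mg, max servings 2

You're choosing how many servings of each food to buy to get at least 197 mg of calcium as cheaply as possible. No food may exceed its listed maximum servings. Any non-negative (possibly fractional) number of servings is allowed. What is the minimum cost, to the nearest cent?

$4.11

Cost per mg of calcium: orange $0.0111, hummus $0.0217, pasta $0.0542, brown rice $0.0542.
Take 3 servings of orange: +135.0 mg calcium for $1.50 (total $1.50, still need 62.0 mg).
Take 1 serving of hummus: +23.0 mg calcium for $0.50 (total $2.00, still need 39.0 mg).
Take 3 servings of pasta: +36.0 mg calcium for $1.95 (total $3.95, still need 3.0 mg).
Take 0.25 servings of brown rice: +3.0 mg calcium for $0.16 (total $4.11, still need 0.0 mg).
Filling from the cheapest source first is optimal under one linear minimum: $4.11.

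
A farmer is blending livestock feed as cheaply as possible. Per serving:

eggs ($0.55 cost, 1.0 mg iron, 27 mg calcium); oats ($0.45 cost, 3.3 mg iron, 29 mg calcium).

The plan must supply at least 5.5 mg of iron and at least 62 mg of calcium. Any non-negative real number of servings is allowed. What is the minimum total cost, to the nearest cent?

$0.96

Check every corner: each single food scaled to meet both minima, and each pair solved so both constraints bind.
eggs only: max(5.5/1.0, 62/27) = 5.5 servings → $3.02.
oats only: max(5.5/3.3, 62/29) = 2.138 servings → $0.96.
eggs + oats with both tight: 0.7504 servings and 1.439 servings → $1.06.
So the least-cost plan costs $0.96.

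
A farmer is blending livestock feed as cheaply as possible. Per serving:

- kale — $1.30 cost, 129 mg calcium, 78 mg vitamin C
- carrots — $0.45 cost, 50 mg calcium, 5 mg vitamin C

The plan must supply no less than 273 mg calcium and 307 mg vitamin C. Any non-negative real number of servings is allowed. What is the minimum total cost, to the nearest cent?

kale only: max(273/129, 307/78) = 3.936 servings → $5.12.
carrots only: max(273/50, 307/5) = 61.4 servings → $27.63.
kale + carrots with both targets exact would need a negative amount; discard.
Cheapest feasible corner: $5.12.

$5.12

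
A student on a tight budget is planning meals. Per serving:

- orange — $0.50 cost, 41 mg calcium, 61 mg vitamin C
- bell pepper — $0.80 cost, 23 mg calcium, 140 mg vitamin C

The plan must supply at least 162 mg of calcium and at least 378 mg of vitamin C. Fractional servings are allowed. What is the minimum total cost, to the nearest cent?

Minimising a linear cost over {calcium ≥ 162, vitamin C ≥ 378, servings ≥ 0} — the optimum is at a vertex, using one or two foods.
orange only: max(162/41, 378/61) = 6.197 servings → $3.10.
bell pepper only: max(162/23, 378/140) = 7.043 servings → $5.63.
orange + bell pepper with both tight: 3.225 servings and 1.295 servings → $2.65.
The minimum over all feasible corners is $2.65.

$2.65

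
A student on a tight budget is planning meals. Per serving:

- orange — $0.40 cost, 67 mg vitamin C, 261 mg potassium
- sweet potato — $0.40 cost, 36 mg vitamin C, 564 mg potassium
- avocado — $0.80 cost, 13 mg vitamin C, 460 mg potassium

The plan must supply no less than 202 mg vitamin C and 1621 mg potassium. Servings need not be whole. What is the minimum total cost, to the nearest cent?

Two binding constraints pin down two serving amounts, so the optimal mix uses at most two foods. The candidates are each food alone (scaled to the tighter of vitamin C/potassium) and each pair with both constraints tight.
orange only: max(202/67, 1621/261) = 6.211 servings → $2.48.
sweet potato only: max(202/36, 1621/564) = 5.611 servings → $2.24.
avocado only: max(202/13, 1621/460) = 15.54 servings → $12.43.
orange + sweet potato with both tight: 1.957 servings and 1.968 servings → $1.57.
orange + avocado with both tight: 2.62 servings and 2.038 servings → $2.68.
sweet potato + avocado: the both-tight solution has a negative serving — not a feasible corner.
Cheapest feasible corner: $1.57.

$1.57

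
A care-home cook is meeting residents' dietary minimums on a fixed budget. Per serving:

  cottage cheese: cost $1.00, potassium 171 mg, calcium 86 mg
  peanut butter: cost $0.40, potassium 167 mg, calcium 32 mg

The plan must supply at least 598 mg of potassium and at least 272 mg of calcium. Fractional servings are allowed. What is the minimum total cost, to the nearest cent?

$3.18

This is a tiny linear program; its minimum lies at a vertex of the feasible set. List the vertices and price them.
cottage cheese only: max(598/171, 272/86) = 3.497 servings → $3.50.
peanut butter only: max(598/167, 272/32) = 8.5 servings → $3.40.
cottage cheese + peanut butter with both tight: 2.957 servings and 0.553 servings → $3.18.
Cheapest feasible corner: $3.18.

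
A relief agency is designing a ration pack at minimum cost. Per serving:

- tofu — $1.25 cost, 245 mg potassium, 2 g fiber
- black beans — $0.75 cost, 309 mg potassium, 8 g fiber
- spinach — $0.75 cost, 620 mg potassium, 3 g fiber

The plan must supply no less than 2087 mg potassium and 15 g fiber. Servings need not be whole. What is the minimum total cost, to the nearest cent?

$2.81

For a min-cost LP with two ≥-constraints, a basic feasible solution has at most two positive variables.
tofu only: max(2087/245, 15/2) = 8.518 servings → $10.65.
black beans only: max(2087/309, 15/8) = 6.754 servings → $5.07.
spinach only: max(2087/620, 15/3) = 5 servings → $3.75.
tofu + black beans with both targets exact would need a negative amount; discard.
tofu + spinach with both tight: 6.018 servings and 0.9881 servings → $8.26.
black beans + spinach with both tight: 0.7535 servings and 2.991 servings → $2.81.
The minimum over all feasible corners is $2.81.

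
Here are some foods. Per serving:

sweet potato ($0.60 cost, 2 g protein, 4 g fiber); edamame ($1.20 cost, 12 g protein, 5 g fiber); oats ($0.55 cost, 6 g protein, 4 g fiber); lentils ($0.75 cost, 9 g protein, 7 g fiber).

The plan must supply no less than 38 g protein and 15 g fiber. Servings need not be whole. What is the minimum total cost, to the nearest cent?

$3.17

Two binding constraints pin down two serving amounts, so the optimal mix uses at most two foods. The candidates are each food alone (scaled to the tighter of protein/fiber) and each pair with both constraints tight.
sweet potato only: max(38/2, 15/4) = 19 servings → $11.40.
edamame only: max(38/12, 15/5) = 3.167 servings → $3.80.
oats only: max(38/6, 15/4) = 6.333 servings → $3.48.
lentils only: max(38/9, 15/7) = 4.222 servings → $3.17.
sweet potato + edamame: the both-tight solution has a negative serving — not a feasible corner.
sweet potato + oats: the both-tight solution has a negative serving — not a feasible corner.
sweet potato + lentils: intersection lies outside the first quadrant.
edamame + oats: intersection lies outside the first quadrant.
edamame + lentils with both targets exact would need a negative amount; discard.
oats + lentils: intersection lies outside the first quadrant.
So the least-cost plan costs $3.17.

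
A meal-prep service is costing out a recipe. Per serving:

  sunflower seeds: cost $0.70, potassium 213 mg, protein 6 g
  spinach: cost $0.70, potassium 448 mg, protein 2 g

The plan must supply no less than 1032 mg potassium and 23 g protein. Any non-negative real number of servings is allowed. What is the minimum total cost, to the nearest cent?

With two linear requirements the optimum uses one or two foods; enumerate the corners.
sunflower seeds only: max(1032/213, 23/6) = 4.845 servings → $3.39.
spinach only: max(1032/448, 23/2) = 11.5 servings → $8.05.
sunflower seeds + spinach with both tight: 3.643 servings and 0.5716 servings → $2.95.
So the least-cost plan costs $2.95.

$2.95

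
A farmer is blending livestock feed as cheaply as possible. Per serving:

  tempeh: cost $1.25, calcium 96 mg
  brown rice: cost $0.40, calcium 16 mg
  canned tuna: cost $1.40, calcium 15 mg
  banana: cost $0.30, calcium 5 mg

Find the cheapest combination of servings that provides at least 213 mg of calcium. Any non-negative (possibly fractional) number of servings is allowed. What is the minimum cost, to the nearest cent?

$2.77

Cost per mg of calcium: tempeh $0.0130, brown rice $0.0250, banana $0.0600, canned tuna $0.0933.
With no serving limits, use only tempeh: 213 mg / 96 mg = 2.219 servings × $1.25 = $2.77.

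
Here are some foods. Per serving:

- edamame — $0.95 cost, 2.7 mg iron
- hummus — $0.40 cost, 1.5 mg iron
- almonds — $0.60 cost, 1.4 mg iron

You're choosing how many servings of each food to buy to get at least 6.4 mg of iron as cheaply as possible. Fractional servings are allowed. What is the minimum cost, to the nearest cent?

Cost per mg of iron: hummus $0.2667, edamame $0.3519, almonds $0.4286.
With no serving limits, use only hummus: 6.4 mg / 1.5 mg = 4.267 servings × $0.40 = $1.71.

$1.71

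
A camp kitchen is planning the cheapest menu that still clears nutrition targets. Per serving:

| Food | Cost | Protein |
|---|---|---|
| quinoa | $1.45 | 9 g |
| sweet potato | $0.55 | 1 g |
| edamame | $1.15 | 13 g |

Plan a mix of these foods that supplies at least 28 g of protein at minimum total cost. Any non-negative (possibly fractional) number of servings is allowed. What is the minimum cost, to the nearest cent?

$2.48

Cost per g of protein: edamame $0.0885, quinoa $0.1611, sweet potato $0.5500.
With no serving limits, use only edamame: 28 g / 13 g = 2.154 servings × $1.15 = $2.48.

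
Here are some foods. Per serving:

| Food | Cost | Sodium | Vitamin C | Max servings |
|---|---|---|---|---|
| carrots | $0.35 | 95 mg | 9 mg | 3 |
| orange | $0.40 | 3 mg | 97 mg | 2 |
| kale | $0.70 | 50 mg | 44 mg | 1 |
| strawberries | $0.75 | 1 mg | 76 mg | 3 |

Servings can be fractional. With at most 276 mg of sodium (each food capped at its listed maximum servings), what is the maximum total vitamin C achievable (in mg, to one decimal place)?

Vitamin C per mg sodium: strawberries 76, orange 32.33, kale 0.88, carrots 0.09474.
Take 3 servings of strawberries: uses 3 mg sodium, +228.0 mg vitamin C (running total 228.0 mg).
Take 2 servings of orange: uses 6 mg sodium, +194.0 mg vitamin C (running total 422.0 mg).
Take 1 serving of kale: uses 50 mg sodium, +44.0 mg vitamin C (running total 466.0 mg).
Take 2.284 servings of carrots: uses 217 mg sodium, +20.6 mg vitamin C (running total 486.6 mg).
Filling greedily by vitamin C-per-mg sodium is optimal for one linear limit, giving 486.6 mg.

486.6 mg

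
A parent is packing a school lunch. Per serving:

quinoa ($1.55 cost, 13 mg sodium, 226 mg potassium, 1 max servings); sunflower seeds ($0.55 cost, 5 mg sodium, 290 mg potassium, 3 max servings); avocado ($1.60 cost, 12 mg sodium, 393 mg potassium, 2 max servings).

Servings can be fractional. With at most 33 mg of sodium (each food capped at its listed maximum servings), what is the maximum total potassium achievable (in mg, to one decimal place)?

1459.5 mg

Potassium per mg sodium: sunflower seeds 58, avocado 32.75, quinoa 17.38.
Take 3 servings of sunflower seeds: uses 15 mg sodium, +870.0 mg potassium (running total 870.0 mg).
Take 1.5 servings of avocado: uses 18 mg sodium, +589.5 mg potassium (running total 1459.5 mg).
Filling greedily by potassium-per-mg sodium is optimal for one linear limit, giving 1459.5 mg.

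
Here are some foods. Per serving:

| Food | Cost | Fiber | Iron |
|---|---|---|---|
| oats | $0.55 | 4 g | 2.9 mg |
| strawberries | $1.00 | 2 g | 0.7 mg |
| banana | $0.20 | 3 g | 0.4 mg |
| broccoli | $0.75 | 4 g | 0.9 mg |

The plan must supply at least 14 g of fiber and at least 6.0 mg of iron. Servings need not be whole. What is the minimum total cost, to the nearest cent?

The cheapest plan sits at a corner of the feasible region — with two constraints it uses at most two foods.
oats only: max(14/4, 6.0/2.9) = 3.5 servings → $1.93.
strawberries only: max(14/2, 6.0/0.7) = 8.571 servings → $8.57.
banana only: max(14/3, 6.0/0.4) = 15 servings → $3.00.
broccoli only: max(14/4, 6.0/0.9) = 6.667 servings → $5.00.
oats + strawberries with both tight: 0.7333 servings and 5.533 servings → $5.94.
oats + banana with both tight: 1.746 servings and 2.338 servings → $1.43.
oats + broccoli with both tight: 1.425 servings and 2.075 servings → $2.34.
strawberries + banana: intersection lies outside the first quadrant.
strawberries + broccoli: the both-tight solution has a negative serving — not a feasible corner.
banana + broccoli: intersection lies outside the first quadrant.
Cheapest feasible corner: $1.43.

$1.43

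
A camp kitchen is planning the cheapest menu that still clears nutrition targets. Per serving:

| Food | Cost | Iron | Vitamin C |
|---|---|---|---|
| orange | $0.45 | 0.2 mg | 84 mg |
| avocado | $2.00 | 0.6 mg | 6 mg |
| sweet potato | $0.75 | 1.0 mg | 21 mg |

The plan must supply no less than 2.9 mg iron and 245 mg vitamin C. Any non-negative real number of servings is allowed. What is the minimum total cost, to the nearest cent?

$2.87

For a min-cost LP with two ≥-constraints, a basic feasible solution has at most two positive variables.
orange only: max(2.9/0.2, 245/84) = 14.5 servings → $6.53.
avocado only: max(2.9/0.6, 245/6) = 40.83 servings → $81.67.
sweet potato only: max(2.9/1.0, 245/21) = 11.67 servings → $8.75.
orange + avocado with both tight: 2.634 servings and 3.955 servings → $9.10.
orange + sweet potato with both tight: 2.307 servings and 2.439 servings → $2.87.
avocado + sweet potato: the both-tight solution has a negative serving — not a feasible corner.
So the least-cost plan costs $2.87.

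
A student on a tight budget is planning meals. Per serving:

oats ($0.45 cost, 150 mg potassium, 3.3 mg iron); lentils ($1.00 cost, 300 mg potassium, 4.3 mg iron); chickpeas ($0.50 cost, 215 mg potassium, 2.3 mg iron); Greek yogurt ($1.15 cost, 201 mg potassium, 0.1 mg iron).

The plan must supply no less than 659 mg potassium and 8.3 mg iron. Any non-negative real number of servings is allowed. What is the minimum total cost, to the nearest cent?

$1.61

An LP optimum is at a vertex; with two nutrient constraints at most two foods are used. Check each candidate.
oats only: max(659/150, 8.3/3.3) = 4.393 servings → $1.98.
lentils only: max(659/300, 8.3/4.3) = 2.197 servings → $2.20.
chickpeas only: max(659/215, 8.3/2.3) = 3.609 servings → $1.80.
Greek yogurt only: max(659/201, 8.3/0.1) = 83 servings → $95.45.
oats + lentils: intersection lies outside the first quadrant.
oats + chickpeas with both tight: 0.7374 servings and 2.551 servings → $1.61.
oats + Greek yogurt with both tight: 2.472 servings and 1.434 servings → $2.76.
lentils + chickpeas with both tight: 1.146 servings and 1.466 servings → $1.88.
lentils + Greek yogurt with both tight: 1.921 servings and 0.412 servings → $2.39.
chickpeas + Greek yogurt: the both-tight solution has a negative serving — not a feasible corner.
Cheapest feasible corner: $1.61.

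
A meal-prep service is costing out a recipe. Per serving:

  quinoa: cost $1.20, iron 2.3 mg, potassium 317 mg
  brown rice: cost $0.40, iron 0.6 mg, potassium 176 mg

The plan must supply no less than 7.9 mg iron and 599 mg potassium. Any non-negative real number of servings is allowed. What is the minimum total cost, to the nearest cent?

Minimising a linear cost over {iron ≥ 7.9, potassium ≥ 599, servings ≥ 0} — the optimum is at a vertex, using one or two foods.
quinoa only: max(7.9/2.3, 599/317) = 3.435 servings → $4.12.
brown rice only: max(7.9/0.6, 599/176) = 13.17 servings → $5.27.
quinoa + brown rice: the both-tight solution has a negative serving — not a feasible corner.
So the least-cost plan costs $4.12.

$4.12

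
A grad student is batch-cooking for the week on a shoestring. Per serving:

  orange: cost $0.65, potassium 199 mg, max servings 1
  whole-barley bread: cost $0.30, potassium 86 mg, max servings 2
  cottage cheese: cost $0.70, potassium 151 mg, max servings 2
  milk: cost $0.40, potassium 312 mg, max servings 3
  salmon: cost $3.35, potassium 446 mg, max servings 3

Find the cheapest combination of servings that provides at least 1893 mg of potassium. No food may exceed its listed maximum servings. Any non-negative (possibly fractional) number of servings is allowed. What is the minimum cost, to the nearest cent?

$5.98

Cost per mg of potassium: milk $0.0013, orange $0.0033, whole-barley bread $0.0035, cottage cheese $0.0046, salmon $0.0075.
Take 3 servings of milk: +936.0 mg potassium for $1.20 (total $1.20, still need 957.0 mg).
Take 1 serving of orange: +199.0 mg potassium for $0.65 (total $1.85, still need 758.0 mg).
Take 2 servings of whole-barley bread: +172.0 mg potassium for $0.60 (total $2.45, still need 586.0 mg).
Take 2 servings of cottage cheese: +302.0 mg potassium for $1.40 (total $3.85, still need 284.0 mg).
Take 0.6368 servings of salmon: +284.0 mg potassium for $2.13 (total $5.98, still need 0.0 mg).
Filling from the cheapest source first is optimal under one linear minimum: $5.98.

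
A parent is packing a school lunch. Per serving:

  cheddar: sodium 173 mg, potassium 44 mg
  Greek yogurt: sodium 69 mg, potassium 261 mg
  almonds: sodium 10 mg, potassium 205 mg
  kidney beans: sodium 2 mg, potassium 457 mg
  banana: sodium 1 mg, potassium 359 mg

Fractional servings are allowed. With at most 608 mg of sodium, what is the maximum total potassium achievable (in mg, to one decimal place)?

Potassium per mg sodium: banana 359, kidney beans 228.5, almonds 20.5, Greek yogurt 3.783, cheddar 0.2543.
With no serving limits, spend the whole sodium allowance on banana: 608 mg / 1 mg × 359 mg = 218272.0 mg.

218272.0 mg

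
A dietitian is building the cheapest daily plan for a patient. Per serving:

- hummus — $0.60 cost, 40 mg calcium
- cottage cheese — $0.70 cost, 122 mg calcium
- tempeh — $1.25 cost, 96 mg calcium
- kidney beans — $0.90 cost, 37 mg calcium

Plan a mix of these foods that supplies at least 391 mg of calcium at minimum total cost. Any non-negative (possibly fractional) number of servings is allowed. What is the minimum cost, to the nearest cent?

Cost per mg of calcium: cottage cheese $0.0057, tempeh $0.0130, hummus $0.0150, kidney beans $0.0243.
With no serving limits, use only cottage cheese: 391 mg / 122 mg = 3.205 servings × $0.70 = $2.24.

$2.24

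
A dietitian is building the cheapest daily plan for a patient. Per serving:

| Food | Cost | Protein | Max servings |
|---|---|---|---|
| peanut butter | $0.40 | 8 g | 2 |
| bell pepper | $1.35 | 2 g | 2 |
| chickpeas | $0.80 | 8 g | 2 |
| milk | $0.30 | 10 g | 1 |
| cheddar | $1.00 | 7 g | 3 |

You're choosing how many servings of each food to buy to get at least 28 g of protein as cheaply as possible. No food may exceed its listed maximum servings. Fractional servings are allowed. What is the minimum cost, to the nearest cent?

Cost per g of protein: milk $0.0300, peanut butter $0.0500, chickpeas $0.1000, cheddar $0.1429, bell pepper $0.6750.
Take 1 serving of milk: +10.0 g protein for $0.30 (total $0.30, still need 18.0 g).
Take 2 servings of peanut butter: +16.0 g protein for $0.80 (total $1.10, still need 2.0 g).
Take 0.25 servings of chickpeas: +2.0 g protein for $0.20 (total $1.30, still need 0.0 g).
Filling from the cheapest source first is optimal under one linear minimum: $1.30.

$1.30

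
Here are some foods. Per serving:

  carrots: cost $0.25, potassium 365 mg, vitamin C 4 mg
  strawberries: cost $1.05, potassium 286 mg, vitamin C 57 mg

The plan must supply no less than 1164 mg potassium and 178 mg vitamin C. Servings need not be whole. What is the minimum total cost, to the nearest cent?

$3.42

carrots only: max(1164/365, 178/4) = 44.5 servings → $11.12.
strawberries only: max(1164/286, 178/57) = 4.07 servings → $4.27.
carrots + strawberries with both tight: 0.7853 servings and 3.068 servings → $3.42.
Cheapest feasible corner: $3.42.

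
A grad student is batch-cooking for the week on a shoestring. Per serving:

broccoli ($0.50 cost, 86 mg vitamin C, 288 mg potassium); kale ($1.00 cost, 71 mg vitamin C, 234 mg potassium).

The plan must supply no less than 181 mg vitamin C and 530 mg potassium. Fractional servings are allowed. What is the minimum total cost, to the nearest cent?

$1.05

This is a tiny linear program; its minimum lies at a vertex of the feasible set. List the vertices and price them.
broccoli only: max(181/86, 530/288) = 2.105 servings → $1.05.
kale only: max(181/71, 530/234) = 2.549 servings → $2.55.
broccoli + kale: intersection lies outside the first quadrant.
So the least-cost plan costs $1.05.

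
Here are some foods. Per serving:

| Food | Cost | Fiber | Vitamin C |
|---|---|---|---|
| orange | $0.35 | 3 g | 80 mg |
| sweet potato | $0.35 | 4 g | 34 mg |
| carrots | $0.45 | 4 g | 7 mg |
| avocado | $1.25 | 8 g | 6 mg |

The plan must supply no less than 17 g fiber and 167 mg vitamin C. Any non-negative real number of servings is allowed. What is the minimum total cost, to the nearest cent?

$1.52

orange only: max(17/3, 167/80) = 5.667 servings → $1.98.
sweet potato only: max(17/4, 167/34) = 4.912 servings → $1.72.
carrots only: max(17/4, 167/7) = 23.86 servings → $10.74.
avocado only: max(17/8, 167/6) = 27.83 servings → $34.79.
orange + sweet potato with both tight: 0.4128 servings and 3.94 servings → $1.52.
orange + carrots with both tight: 1.836 servings and 2.873 servings → $1.94.
orange + avocado with both tight: 1.984 servings and 1.381 servings → $2.42.
sweet potato + carrots with both targets exact would need a negative amount; discard.
sweet potato + avocado with both targets exact would need a negative amount; discard.
carrots + avocado with both targets exact would need a negative amount; discard.
Cheapest feasible corner: $1.52.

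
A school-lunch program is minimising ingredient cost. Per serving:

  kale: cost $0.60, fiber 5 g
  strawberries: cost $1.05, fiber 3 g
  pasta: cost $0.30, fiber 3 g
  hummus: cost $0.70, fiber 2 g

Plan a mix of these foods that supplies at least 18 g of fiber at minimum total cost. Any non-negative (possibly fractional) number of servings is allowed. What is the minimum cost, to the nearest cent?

Cost per g of fiber: pasta $0.1000, kale $0.1200, strawberries $0.3500, hummus $0.3500.
With no serving limits, use only pasta: 18 g / 3 g = 6 servings × $0.30 = $1.80.

$1.80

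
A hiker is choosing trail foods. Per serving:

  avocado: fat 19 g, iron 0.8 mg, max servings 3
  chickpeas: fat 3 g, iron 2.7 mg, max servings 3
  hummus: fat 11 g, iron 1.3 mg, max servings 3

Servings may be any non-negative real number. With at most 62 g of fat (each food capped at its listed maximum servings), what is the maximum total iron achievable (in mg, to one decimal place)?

12.8 mg

Iron per g fat: chickpeas 0.9, hummus 0.1182, avocado 0.04211.
Take 3 servings of chickpeas: uses 9 g fat, +8.1 mg iron (running total 8.1 mg).
Take 3 servings of hummus: uses 33 g fat, +3.9 mg iron (running total 12.0 mg).
Take 1.053 servings of avocado: uses 20 g fat, +0.8 mg iron (running total 12.8 mg).
Greedy by best ratio exhausts the fat allowance optimally: 12.8 mg.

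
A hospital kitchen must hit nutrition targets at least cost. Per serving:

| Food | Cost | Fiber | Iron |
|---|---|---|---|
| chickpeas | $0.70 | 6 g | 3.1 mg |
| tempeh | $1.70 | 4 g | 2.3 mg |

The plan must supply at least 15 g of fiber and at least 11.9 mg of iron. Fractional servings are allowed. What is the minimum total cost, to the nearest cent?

At the optimum either one food covers both requirements or two foods hit both targets exactly; no other combination can be cheaper.
chickpeas only: max(15/6, 11.9/3.1) = 3.839 servings → $2.69.
tempeh only: max(15/4, 11.9/2.3) = 5.174 servings → $8.80.
chickpeas + tempeh with both targets exact would need a negative amount; discard.
The minimum over all feasible corners is $2.69.

$2.69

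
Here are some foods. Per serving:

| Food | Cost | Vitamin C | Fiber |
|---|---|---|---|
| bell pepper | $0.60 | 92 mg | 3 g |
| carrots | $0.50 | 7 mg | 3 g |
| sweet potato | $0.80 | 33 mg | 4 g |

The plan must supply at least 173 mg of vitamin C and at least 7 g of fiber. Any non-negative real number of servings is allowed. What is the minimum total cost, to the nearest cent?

$1.35

For a min-cost LP with two ≥-constraints, a basic feasible solution has at most two positive variables.
bell pepper only: max(173/92, 7/3) = 2.333 servings → $1.40.
carrots only: max(173/7, 7/3) = 24.71 servings → $12.36.
sweet potato only: max(173/33, 7/4) = 5.242 servings → $4.19.
bell pepper + carrots with both tight: 1.843 servings and 0.4902 servings → $1.35.
bell pepper + sweet potato with both tight: 1.714 servings and 0.4647 servings → $1.40.
carrots + sweet potato: the both-tight solution has a negative serving — not a feasible corner.
The minimum over all feasible corners is $1.35.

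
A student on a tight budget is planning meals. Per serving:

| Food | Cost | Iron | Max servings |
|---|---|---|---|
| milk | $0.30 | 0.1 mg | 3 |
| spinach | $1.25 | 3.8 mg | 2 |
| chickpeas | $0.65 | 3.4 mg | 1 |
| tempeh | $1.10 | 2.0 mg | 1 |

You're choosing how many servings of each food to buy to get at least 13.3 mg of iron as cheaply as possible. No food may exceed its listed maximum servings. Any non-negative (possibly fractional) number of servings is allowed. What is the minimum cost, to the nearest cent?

$5.15

Cost per mg of iron: chickpeas $0.1912, spinach $0.3289, tempeh $0.5500, milk $3.0000.
Take 1 serving of chickpeas: +3.4 mg iron for $0.65 (total $0.65, still need 9.9 mg).
Take 2 servings of spinach: +7.6 mg iron for $2.50 (total $3.15, still need 2.3 mg).
Take 1 serving of tempeh: +2.0 mg iron for $1.10 (total $4.25, still need 0.3 mg).
Take 3 servings of milk: +0.3 mg iron for $0.90 (total $5.15, still need 0.0 mg).
Filling from the cheapest source first is optimal under one linear minimum: $5.15.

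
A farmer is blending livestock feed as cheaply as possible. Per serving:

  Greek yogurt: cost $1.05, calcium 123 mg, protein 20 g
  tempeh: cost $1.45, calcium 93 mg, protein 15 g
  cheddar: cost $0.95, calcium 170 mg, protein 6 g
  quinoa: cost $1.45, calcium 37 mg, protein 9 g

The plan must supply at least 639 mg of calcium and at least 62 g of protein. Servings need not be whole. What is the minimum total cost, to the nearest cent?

$4.48

Two binding constraints pin down two serving amounts, so the optimal mix uses at most two foods. The candidates are each food alone (scaled to the tighter of calcium/protein) and each pair with both constraints tight.
Greek yogurt only: max(639/123, 62/20) = 5.195 servings → $5.45.
tempeh only: max(639/93, 62/15) = 6.871 servings → $9.96.
cheddar only: max(639/170, 62/6) = 10.33 servings → $9.82.
quinoa only: max(639/37, 62/9) = 17.27 servings → $25.04.
Greek yogurt + tempeh: the both-tight solution has a negative serving — not a feasible corner.
Greek yogurt + cheddar with both tight: 2.519 servings and 1.936 servings → $4.48.
Greek yogurt + quinoa: intersection lies outside the first quadrant.
tempeh + cheddar with both tight: 3.366 servings and 1.917 servings → $6.70.
tempeh + quinoa with both targets exact would need a negative amount; discard.
cheddar + quinoa with both tight: 2.643 servings and 5.127 servings → $9.94.
The minimum over all feasible corners is $4.48.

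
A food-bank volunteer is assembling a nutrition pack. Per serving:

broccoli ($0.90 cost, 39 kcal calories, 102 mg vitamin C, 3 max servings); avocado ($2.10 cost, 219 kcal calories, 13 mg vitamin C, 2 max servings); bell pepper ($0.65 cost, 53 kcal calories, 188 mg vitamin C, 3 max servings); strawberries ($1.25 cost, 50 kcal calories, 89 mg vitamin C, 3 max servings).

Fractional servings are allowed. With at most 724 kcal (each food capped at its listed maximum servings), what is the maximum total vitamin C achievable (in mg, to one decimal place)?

1154.7 mg

Vitamin C per kcal: bell pepper 3.547, broccoli 2.615, strawberries 1.78, avocado 0.05936.
Take 3 servings of bell pepper: uses 159 kcal, +564.0 mg vitamin C (running total 564.0 mg).
Take 3 servings of broccoli: uses 117 kcal, +306.0 mg vitamin C (running total 870.0 mg).
Take 3 servings of strawberries: uses 150 kcal, +267.0 mg vitamin C (running total 1137.0 mg).
Take 1.361 servings of avocado: uses 298 kcal, +17.7 mg vitamin C (running total 1154.7 mg).
Greedy by best ratio exhausts the calories allowance optimally: 1154.7 mg.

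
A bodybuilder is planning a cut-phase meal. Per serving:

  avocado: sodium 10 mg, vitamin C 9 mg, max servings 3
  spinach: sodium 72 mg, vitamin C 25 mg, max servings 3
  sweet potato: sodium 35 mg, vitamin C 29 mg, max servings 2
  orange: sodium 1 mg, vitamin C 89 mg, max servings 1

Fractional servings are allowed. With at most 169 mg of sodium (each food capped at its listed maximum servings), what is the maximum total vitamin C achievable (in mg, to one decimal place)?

Vitamin C per mg sodium: orange 89, avocado 0.9, sweet potato 0.8286, spinach 0.3472.
Take 1 serving of orange: uses 1 mg sodium, +89.0 mg vitamin C (running total 89.0 mg).
Take 3 servings of avocado: uses 30 mg sodium, +27.0 mg vitamin C (running total 116.0 mg).
Take 2 servings of sweet potato: uses 70 mg sodium, +58.0 mg vitamin C (running total 174.0 mg).
Take 0.9444 servings of spinach: uses 68 mg sodium, +23.6 mg vitamin C (running total 197.6 mg).
Filling greedily by vitamin C-per-mg sodium is optimal for one linear limit, giving 197.6 mg.

197.6 mg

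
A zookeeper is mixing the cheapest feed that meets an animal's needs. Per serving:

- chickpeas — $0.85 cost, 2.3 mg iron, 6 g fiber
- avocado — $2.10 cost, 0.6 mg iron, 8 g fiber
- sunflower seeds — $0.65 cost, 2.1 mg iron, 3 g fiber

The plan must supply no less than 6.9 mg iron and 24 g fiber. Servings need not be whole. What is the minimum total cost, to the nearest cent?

chickpeas only: max(6.9/2.3, 24/6) = 4 servings → $3.40.
avocado only: max(6.9/0.6, 24/8) = 11.5 servings → $24.15.
sunflower seeds only: max(6.9/2.1, 24/3) = 8 servings → $5.20.
chickpeas + avocado with both tight: 2.757 servings and 0.9324 servings → $4.30.
chickpeas + sunflower seeds: the both-tight solution has a negative serving — not a feasible corner.
avocado + sunflower seeds with both tight: 1.98 servings and 2.72 servings → $5.93.
So the least-cost plan costs $3.40.

$3.40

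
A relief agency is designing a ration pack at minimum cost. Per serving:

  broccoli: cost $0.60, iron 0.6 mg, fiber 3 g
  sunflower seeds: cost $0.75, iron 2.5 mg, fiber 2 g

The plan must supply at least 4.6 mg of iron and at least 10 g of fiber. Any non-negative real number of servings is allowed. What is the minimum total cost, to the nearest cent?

$2.43

Compare the cost at each extreme point of the feasible region.
broccoli only: max(4.6/0.6, 10/3) = 7.667 servings → $4.60.
sunflower seeds only: max(4.6/2.5, 10/2) = 5 servings → $3.75.
broccoli + sunflower seeds with both tight: 2.508 servings and 1.238 servings → $2.43.
Cheapest feasible corner: $2.43.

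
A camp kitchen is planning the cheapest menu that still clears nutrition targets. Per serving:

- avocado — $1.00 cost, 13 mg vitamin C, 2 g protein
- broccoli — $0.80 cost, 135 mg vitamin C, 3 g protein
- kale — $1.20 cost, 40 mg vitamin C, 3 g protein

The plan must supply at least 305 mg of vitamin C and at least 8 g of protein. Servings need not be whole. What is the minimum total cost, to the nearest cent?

Compare the cost at each extreme point of the feasible region.
avocado only: max(305/13, 8/2) = 23.46 servings → $23.46.
broccoli only: max(305/135, 8/3) = 2.667 servings → $2.13.
kale only: max(305/40, 8/3) = 7.625 servings → $9.15.
avocado + broccoli with both tight: 0.7143 servings and 2.19 servings → $2.47.
avocado + kale: intersection lies outside the first quadrant.
broccoli + kale with both tight: 2.088 servings and 0.5789 servings → $2.36.
So the least-cost plan costs $2.13.

$2.13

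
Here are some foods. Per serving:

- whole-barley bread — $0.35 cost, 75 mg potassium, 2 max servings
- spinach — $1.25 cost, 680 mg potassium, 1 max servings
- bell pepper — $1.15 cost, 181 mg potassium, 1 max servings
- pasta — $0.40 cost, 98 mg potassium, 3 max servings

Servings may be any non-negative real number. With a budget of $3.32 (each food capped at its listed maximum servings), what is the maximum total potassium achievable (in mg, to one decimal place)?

Potassium per dollar: spinach 544, pasta 245, whole-barley bread 214.3, bell pepper 157.4.
Take 1 serving of spinach: spends $1.25, +680.0 mg potassium (running total 680.0 mg).
Take 3 servings of pasta: spends $1.20, +294.0 mg potassium (running total 974.0 mg).
Take 2 servings of whole-barley bread: spends $0.70, +150.0 mg potassium (running total 1124.0 mg).
Take 0.1478 servings of bell pepper: spends $0.17, +26.8 mg potassium (running total 1150.8 mg).
Filling greedily by potassium-per-dollar is optimal for one linear limit, giving 1150.8 mg.

1150.8 mg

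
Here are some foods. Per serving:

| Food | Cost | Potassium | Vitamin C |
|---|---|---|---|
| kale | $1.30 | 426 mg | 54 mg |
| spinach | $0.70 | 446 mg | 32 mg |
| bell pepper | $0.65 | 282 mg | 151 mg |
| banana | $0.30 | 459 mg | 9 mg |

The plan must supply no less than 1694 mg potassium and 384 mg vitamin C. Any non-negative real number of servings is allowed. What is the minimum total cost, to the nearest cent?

The cheapest plan sits at a corner of the feasible region — with two constraints it uses at most two foods.
kale only: max(1694/426, 384/54) = 7.111 servings → $9.24.
spinach only: max(1694/446, 384/32) = 12 servings → $8.40.
bell pepper only: max(1694/282, 384/151) = 6.007 servings → $3.90.
banana only: max(1694/459, 384/9) = 42.67 servings → $12.80.
kale + spinach: the both-tight solution has a negative serving — not a feasible corner.
kale + bell pepper with both tight: 3.004 servings and 1.469 servings → $4.86.
kale + banana with both targets exact would need a negative amount; discard.
spinach + bell pepper with both tight: 2.529 servings and 2.007 servings → $3.08.
spinach + banana with both targets exact would need a negative amount; discard.
bell pepper + banana with both tight: 2.411 servings and 2.209 servings → $2.23.
The minimum over all feasible corners is $2.23.

$2.23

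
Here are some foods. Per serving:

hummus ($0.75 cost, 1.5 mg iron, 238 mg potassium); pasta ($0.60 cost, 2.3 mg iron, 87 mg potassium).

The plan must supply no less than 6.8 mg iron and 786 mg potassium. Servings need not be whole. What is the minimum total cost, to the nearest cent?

For a min-cost LP with two ≥-constraints, a basic feasible solution has at most two positive variables.
hummus only: max(6.8/1.5, 786/238) = 4.533 servings → $3.40.
pasta only: max(6.8/2.3, 786/87) = 9.034 servings → $5.42.
hummus + pasta with both tight: 2.917 servings and 1.054 servings → $2.82.
The minimum over all feasible corners is $2.82.

$2.82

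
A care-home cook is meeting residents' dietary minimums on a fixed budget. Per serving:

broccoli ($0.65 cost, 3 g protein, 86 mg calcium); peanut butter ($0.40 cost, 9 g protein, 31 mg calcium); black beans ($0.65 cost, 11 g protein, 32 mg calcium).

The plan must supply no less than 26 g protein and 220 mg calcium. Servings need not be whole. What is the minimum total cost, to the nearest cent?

Two binding constraints pin down two serving amounts, so the optimal mix uses at most two foods. The candidates are each food alone (scaled to the tighter of protein/calcium) and each pair with both constraints tight.
broccoli only: max(26/3, 220/86) = 8.667 servings → $5.63.
peanut butter only: max(26/9, 220/31) = 7.097 servings → $2.84.
black beans only: max(26/11, 220/32) = 6.875 servings → $4.47.
broccoli + peanut butter with both tight: 1.724 servings and 2.314 servings → $2.05.
broccoli + black beans with both tight: 1.868 servings and 1.854 servings → $2.42.
peanut butter + black beans with both targets exact would need a negative amount; discard.
The minimum over all feasible corners is $2.05.

$2.05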